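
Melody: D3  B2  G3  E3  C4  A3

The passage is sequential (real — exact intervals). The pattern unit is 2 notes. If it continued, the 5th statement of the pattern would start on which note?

The 2-note cells begin on D3, G3, C4 — each up a 4th from the last.
Continuing: F4 → Bb4. Statement 5 starts on Bb4.

Bb4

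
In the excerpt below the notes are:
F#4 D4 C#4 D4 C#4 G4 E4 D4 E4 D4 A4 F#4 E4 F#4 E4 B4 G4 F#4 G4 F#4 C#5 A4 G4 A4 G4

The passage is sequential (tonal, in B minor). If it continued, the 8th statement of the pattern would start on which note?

The 5-note cells begin on F#4, G4, A4, B4, C#5 — each up a 2nd from the last.
Extending the heads up a 2nd: D5 → E5 → F#5.

F#5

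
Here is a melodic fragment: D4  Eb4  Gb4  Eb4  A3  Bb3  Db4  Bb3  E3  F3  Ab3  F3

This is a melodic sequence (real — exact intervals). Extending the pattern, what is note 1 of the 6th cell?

Grouping in 4s, the 1st note of each cell is D4, A3, E3.
Extending down a 4th: B2 → F#2 → C#2.

C#2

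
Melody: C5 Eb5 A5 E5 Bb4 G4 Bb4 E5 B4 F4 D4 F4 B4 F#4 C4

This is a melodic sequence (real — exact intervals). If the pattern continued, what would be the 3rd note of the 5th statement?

The unit is 5 notes. Position-3 pitches of the 3 shown cells: A5, E5, B4.
Carrying that down a 4th forward: F#4 → C#4.

C#4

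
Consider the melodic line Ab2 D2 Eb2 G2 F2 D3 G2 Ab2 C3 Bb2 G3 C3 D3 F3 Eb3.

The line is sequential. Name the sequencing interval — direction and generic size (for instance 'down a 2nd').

up a 4th

Taking 5-note groups, the heads are Ab2, D3, G3: the pattern moves up a 4th.
From Ab2 to D3: up a 4th.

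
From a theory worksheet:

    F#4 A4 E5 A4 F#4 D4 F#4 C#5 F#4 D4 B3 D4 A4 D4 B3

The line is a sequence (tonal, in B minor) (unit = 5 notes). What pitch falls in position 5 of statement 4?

With 5-note cells, note 5 of each statement runs F#4, D4, B3.
Each moves down a 3rd; the next is G3.

G3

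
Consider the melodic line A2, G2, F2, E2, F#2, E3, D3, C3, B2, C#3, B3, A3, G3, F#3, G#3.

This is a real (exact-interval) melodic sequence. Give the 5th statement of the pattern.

C#5 B4 A4 G#4 A#4

With a 5-note motive the entries are A2, E3, B3, each up a 5th from the previous.
Carrying on: F#4 → C#5.
From C#5 the exact shape gives C#5 B4 A4 G#4 A#4.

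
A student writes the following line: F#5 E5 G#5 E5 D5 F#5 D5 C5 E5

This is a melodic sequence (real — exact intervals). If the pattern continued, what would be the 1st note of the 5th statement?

Bb4

The unit is 3 notes. Position-1 pitches of the 3 shown cells: F#5, E5, D5.
Extending down a 2nd: C5 → Bb4.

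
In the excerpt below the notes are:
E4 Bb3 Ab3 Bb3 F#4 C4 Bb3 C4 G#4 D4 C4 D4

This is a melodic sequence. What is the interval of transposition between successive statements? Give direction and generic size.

up a 2nd

The 4-note cells begin on E4, F#4, G#4 — each up a 2nd from the last.
E4 to F#4 is up a 2nd.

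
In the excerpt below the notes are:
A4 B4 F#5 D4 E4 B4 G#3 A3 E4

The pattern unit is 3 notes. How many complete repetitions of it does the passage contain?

3

9 notes in groups of 3 gives 9/3 = 3 statements.
Starts: A4, D4, G#3 — each down a 5th.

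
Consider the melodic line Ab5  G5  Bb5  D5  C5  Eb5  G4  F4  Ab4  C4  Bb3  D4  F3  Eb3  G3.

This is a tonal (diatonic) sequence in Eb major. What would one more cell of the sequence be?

Bb2 Ab2 C3

Unit = 3 notes; the statements start on Ab5, D5, G4, C4, F3, moving down a 5th each time.
So cell 6 is Bb2 Ab2 C3.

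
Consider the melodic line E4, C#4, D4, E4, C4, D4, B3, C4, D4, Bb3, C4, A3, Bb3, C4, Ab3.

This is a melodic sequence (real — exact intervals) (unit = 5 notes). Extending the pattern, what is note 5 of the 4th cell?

Gb3

With 5-note cells, note 5 of each statement runs C4, Bb3, Ab3.
One more down a 2nd gives Gb3.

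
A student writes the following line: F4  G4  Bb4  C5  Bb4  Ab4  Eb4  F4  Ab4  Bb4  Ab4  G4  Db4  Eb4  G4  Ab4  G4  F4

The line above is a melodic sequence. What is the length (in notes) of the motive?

Try groups of 6 (3 cells in 18 notes):
F4 G4 Bb4 C5 Bb4 Ab4 | Eb4 F4 Ab4 Bb4 Ab4 G4 | Db4 Eb4 G4 Ab4 G4 F4
That's a consistent down a 2nd shift per cell, and no other grouping gives one.

6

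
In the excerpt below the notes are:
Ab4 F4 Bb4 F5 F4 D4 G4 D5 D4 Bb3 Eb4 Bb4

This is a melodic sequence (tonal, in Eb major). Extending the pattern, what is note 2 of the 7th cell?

Ab2

Grouping in 4s, the 2nd note of each cell is F4, D4, Bb3.
Carrying that down a 3rd forward: G3 → Eb3 → C3 → Ab2.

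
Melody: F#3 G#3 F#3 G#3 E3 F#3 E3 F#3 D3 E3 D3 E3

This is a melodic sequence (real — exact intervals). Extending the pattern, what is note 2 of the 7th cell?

Grouping in 4s, the 2nd note of each cell is G#3, F#3, E3.
Carrying that down a 2nd forward: D3 → C3 → Bb2 → Ab2.

Ab2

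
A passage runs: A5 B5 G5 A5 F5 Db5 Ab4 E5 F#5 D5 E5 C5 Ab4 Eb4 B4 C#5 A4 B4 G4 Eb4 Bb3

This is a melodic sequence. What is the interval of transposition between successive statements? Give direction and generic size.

The 7-note cells begin on A5, E5, B4 — each down a 4th from the last.
A5 to E5 is down a 4th.

down a 4th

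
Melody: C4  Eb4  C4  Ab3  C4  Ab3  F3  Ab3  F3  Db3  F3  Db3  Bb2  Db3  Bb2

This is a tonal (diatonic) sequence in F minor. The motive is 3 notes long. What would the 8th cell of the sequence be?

Unit = 3 notes; the statements start on C4, Ab3, F3, Db3, Bb2, moving down a 3rd each time.
Extending down a 3rd: G2 → Eb2 → C2.
From C2 the diatonic shape gives C2 Eb2 C2.

C2 Eb2 C2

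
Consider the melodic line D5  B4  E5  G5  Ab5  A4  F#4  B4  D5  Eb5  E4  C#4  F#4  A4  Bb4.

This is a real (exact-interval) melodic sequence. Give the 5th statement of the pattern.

F#3 D#3 G#3 B3 C4

With a 5-note motive the entries are D5, A4, E4, each down a 4th from the previous.
Continuing the starts: B3 → F#3.
Statement 5 starts on F#3 and keeps the same exact contour: F#3 D#3 G#3 B3 C4.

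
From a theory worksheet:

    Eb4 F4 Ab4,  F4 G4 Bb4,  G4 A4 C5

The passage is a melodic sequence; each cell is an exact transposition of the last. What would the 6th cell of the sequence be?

C#5 D#5 F#5

The 3-note cells begin on Eb4, F4, G4 — each up a 2nd from the last.
Continuing the starts: A4 → B4 → C#5.
Statement 6 starts on C#5 and keeps the same exact contour: C#5 D#5 F#5.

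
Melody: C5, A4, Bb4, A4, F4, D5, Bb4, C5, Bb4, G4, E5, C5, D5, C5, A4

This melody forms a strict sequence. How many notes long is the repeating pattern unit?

5

There are 15 notes; a 5-note unit gives 3 cells:
C5 A4 Bb4 A4 F4 | D5 Bb4 C5 Bb4 G4 | E5 C5 D5 C5 A4
That's a consistent up a 2nd shift per cell, and no other grouping gives one.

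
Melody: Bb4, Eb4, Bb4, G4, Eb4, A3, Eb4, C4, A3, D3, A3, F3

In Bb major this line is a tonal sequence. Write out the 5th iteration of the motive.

G2 C2 G2 Eb2

Unit = 4 notes; the statements start on Bb4, Eb4, A3, moving down a 5th each time.
Continuing the starts: D3 → G2.
So cell 5 is G2 C2 G2 Eb2.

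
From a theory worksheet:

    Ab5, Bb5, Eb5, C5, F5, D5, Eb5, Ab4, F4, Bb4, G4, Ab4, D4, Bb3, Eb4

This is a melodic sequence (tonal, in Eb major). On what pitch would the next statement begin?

C4

With a 5-note motive the entries are Ab5, D5, G4, each down a 5th from the previous.
One more step down a 5th gives C4.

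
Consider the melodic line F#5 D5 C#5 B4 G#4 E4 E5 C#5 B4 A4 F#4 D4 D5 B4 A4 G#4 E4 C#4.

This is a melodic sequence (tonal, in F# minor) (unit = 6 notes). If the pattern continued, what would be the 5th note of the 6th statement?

With 6-note cells, note 5 of each statement runs G#4, F#4, E4.
Each moves down a 2nd. Continuing: D4 → C#4 → B3.

B3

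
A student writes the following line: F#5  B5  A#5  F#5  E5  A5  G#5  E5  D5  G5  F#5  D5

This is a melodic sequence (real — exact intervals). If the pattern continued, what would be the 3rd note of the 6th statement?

Grouping in 4s, the 3rd note of each cell is A#5, G#5, F#5.
Carrying that down a 2nd forward: E5 → D5 → C5.

C5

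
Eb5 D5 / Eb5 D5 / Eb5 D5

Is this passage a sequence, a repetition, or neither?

Each 2-note cell is identical (Eb5 D5), restated at the same pitch.

repetition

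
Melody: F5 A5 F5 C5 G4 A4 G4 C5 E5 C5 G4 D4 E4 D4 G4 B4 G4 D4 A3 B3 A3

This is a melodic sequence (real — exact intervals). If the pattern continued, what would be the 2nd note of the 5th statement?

C#4

The unit is 7 notes. Position-2 pitches of the 3 shown cells: A5, E5, B4.
Each moves down a 4th. Continuing: F#4 → C#4.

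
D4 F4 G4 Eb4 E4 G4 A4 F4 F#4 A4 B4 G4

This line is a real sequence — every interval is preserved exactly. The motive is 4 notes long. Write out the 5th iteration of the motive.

A#4 C#5 D#5 B4

Unit = 4 notes; the statements start on D4, E4, F#4, moving up a 2nd each time.
Extending up a 2nd: G#4 → A#4.
So cell 5 is A#4 C#5 D#5 B4.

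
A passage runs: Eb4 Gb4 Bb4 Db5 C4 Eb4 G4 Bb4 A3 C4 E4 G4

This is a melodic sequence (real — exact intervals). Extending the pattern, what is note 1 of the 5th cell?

With 4-note cells, note 1 of each statement runs Eb4, C4, A3.
Each moves down a 3rd. Continuing: F#3 → D#3.

D#3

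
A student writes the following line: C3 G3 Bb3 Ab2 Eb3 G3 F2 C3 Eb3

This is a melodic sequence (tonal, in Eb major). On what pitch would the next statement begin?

The 3-note cells begin on C3, Ab2, F2 — each down a 3rd from the last.
The next head, down a 3rd from F2, is D2.

D2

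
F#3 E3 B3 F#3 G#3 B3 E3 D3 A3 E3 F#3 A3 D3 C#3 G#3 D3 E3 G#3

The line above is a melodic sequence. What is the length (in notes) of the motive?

6

Try groups of 6 (3 cells in 18 notes):
F#3 E3 B3 F#3 G#3 B3 | E3 D3 A3 E3 F#3 A3 | D3 C#3 G#3 D3 E3 G#3
Every group is a transposition down a 2nd of the one before; no shorter unit works.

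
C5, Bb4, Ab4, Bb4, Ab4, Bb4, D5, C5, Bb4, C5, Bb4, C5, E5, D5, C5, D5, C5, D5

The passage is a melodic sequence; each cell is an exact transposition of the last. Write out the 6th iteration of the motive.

A#5 G#5 F#5 G#5 F#5 G#5

The 6-note cells begin on C5, D5, E5 — each up a 2nd from the last.
Carrying on: F#5 → G#5 → A#5.
So cell 6 is A#5 G#5 F#5 G#5 F#5 G#5.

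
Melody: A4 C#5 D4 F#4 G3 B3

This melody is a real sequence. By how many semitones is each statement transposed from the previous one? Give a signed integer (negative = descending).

Unit = 2 notes; the statements start on A4, D4, G3, moving down a 5th each time.
A4→D4 is 62 − 69 = -7 semitones.

-7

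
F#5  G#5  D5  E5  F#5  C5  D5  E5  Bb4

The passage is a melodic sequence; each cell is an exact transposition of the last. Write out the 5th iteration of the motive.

Taking 3-note groups, the heads are F#5, E5, D5: the pattern moves down a 2nd.
Extending down a 2nd: C5 → Bb4.
So cell 5 is Bb4 C5 Gb4.

Bb4 C5 Gb4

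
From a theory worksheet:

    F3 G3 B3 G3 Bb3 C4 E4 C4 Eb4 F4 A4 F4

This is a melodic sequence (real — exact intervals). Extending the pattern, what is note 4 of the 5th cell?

Eb5

Grouping in 4s, the 4th note of each cell is G3, C4, F4.
Extending up a 4th: Bb4 → Eb5.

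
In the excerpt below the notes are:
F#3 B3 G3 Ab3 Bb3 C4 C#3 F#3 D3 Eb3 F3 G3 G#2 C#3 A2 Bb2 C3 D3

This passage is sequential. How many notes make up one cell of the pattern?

6

Try groups of 6 (3 cells in 18 notes):
F#3 B3 G3 Ab3 Bb3 C4 | C#3 F#3 D3 Eb3 F3 G3 | G#2 C#3 A2 Bb2 C3 D3
Every group is a transposition down a 4th of the one before; no shorter unit works.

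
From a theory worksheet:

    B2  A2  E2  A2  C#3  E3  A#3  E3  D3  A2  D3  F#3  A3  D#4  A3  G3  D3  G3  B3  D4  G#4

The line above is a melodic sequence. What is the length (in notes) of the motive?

7

21 notes total. Splitting into 3 groups of 7:
B2 A2 E2 A2 C#3 E3 A#3 | E3 D3 A2 D3 F#3 A3 D#4 | A3 G3 D3 G3 B3 D4 G#4
That's a consistent up a 4th shift per cell, and no other grouping gives one.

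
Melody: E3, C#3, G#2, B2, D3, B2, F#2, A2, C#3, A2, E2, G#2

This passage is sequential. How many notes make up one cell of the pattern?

4

There are 12 notes; a 4-note unit gives 3 cells:
E3 C#3 G#2 B2 | D3 B2 F#2 A2 | C#3 A2 E2 G#2
Every group is a transposition down a 2nd of the one before; no shorter unit works.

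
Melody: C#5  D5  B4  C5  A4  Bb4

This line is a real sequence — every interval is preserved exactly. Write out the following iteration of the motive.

The 2-note cells begin on C#5, B4, A4 — each down a 2nd from the last.
From G4 the exact shape gives G4 Ab4.

G4 Ab4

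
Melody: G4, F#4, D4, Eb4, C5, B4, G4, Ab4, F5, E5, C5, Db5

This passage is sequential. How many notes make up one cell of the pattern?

Try groups of 4 (3 cells in 12 notes):
G4 F#4 D4 Eb4 | C5 B4 G4 Ab4 | F5 E5 C5 Db5
Each cell is the previous one up a 4th — so the unit is 4 notes.

4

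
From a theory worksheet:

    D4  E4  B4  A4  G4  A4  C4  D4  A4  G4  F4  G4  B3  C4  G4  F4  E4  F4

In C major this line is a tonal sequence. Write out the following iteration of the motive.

The 6-note cells begin on D4, C4, B3 — each down a 2nd from the last.
So cell 4 is A3 B3 F4 E4 D4 E4.

A3 B3 F4 E4 D4 E4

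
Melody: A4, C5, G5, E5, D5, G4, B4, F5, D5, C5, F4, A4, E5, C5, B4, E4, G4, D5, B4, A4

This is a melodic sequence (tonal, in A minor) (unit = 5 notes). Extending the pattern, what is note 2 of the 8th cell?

C4

The unit is 5 notes. Position-2 pitches of the 4 shown cells: C5, B4, A4, G4.
Extending down a 2nd: F4 → E4 → D4 → C4.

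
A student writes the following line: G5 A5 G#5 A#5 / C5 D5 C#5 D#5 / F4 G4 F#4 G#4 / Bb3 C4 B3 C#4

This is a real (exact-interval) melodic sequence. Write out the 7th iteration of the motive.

The 4-note cells begin on G5, C5, F4, Bb3 — each down a 5th from the last.
Continuing the starts: Eb3 → Ab2 → Db2.
From Db2 the exact shape gives Db2 Eb2 D2 E2.

Db2 Eb2 D2 E2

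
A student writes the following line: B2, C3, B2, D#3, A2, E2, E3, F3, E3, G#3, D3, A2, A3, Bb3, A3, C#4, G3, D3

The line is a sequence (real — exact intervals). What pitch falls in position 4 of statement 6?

Grouping in 6s, the 4th note of each cell is D#3, G#3, C#4.
Extending up a 4th: F#4 → B4 → E5.

E5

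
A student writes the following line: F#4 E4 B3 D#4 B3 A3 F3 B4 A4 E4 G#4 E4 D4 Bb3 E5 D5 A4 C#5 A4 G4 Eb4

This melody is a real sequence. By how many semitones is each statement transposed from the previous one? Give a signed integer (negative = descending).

5

With a 7-note motive the entries are F#4, B4, E5, each up a 4th from the previous.
F#4 to B4 spans +5 semitones.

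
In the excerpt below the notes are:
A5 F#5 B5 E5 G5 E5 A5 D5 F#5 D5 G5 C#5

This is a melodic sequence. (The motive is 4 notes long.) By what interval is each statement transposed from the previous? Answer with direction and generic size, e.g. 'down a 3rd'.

With a 4-note motive the entries are A5, G5, F#5, each down a 2nd from the previous.
A5 to G5 is down a 2nd.

down a 2nd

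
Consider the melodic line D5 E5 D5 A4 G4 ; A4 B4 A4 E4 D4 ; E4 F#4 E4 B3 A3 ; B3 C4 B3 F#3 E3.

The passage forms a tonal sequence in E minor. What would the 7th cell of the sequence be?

Unit = 5 notes; the statements start on D5, A4, E4, B3, moving down a 4th each time.
Continuing the starts: F#3 → C3 → G2.
Statement 7 starts on G2 and keeps the same diatonic contour: G2 A2 G2 D2 C2.

G2 A2 G2 D2 C2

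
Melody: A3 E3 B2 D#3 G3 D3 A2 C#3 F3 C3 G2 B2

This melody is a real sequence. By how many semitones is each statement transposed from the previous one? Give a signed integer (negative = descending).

-2

Unit = 4 notes; the statements start on A3, G3, F3, moving down a 2nd each time.
A3→G3 is 55 − 57 = -2 semitones.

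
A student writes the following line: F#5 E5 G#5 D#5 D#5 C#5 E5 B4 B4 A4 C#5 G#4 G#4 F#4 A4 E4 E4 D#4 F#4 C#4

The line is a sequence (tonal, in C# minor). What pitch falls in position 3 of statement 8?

G#3

Grouping in 4s, the 3rd note of each cell is G#5, E5, C#5, A4, F#4.
Extending down a 3rd: D#4 → B3 → G#3.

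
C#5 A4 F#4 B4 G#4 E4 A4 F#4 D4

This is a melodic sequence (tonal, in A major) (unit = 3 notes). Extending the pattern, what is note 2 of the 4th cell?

Grouping in 3s, the 2nd note of each cell is A4, G#4, F#4.
From F#4, down a 2nd gives E4.

E4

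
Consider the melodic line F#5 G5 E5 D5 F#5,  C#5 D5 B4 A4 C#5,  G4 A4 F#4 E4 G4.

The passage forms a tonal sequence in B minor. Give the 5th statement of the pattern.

With a 5-note motive the entries are F#5, C#5, G4, each down a 4th from the previous.
Carrying on: D4 → A3.
Statement 5 starts on A3 and keeps the same diatonic contour: A3 B3 G3 F#3 A3.

A3 B3 G3 F#3 A3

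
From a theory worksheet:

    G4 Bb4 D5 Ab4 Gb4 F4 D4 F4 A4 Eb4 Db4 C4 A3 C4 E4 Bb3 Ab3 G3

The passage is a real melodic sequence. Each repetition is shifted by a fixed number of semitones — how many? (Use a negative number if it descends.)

Unit = 6 notes; the statements start on G4, D4, A3, moving down a 4th each time.
Counting half-steps from G4 to D4: -5.

-5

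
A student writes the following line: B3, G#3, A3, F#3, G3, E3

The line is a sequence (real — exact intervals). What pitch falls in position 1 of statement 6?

Db3

With 2-note cells, note 1 of each statement runs B3, A3, G3.
Each moves down a 2nd. Continuing: F3 → Eb3 → Db3.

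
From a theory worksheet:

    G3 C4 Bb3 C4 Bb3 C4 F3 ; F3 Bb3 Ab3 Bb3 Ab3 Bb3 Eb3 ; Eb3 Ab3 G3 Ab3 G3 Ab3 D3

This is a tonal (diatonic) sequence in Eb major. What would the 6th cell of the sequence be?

Unit = 7 notes; the statements start on G3, F3, Eb3, moving down a 2nd each time.
Continuing the starts: D3 → C3 → Bb2.
So cell 6 is Bb2 Eb3 D3 Eb3 D3 Eb3 Ab2.

Bb2 Eb3 D3 Eb3 D3 Eb3 Ab2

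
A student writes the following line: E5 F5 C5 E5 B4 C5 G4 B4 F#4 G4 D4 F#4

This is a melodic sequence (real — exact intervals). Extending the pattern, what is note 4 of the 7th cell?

A#2

With 4-note cells, note 4 of each statement runs E5, B4, F#4.
Each moves down a 4th. Continuing: C#4 → G#3 → D#3 → A#2.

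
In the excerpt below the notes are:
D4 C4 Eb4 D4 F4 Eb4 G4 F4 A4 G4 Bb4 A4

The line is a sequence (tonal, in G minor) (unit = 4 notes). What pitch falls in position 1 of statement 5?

Grouping in 4s, the 1st note of each cell is D4, F4, A4.
Carrying that up a 3rd forward: C5 → Eb5.

Eb5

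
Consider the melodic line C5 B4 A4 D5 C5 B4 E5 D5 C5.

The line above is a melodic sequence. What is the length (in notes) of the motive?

There are 9 notes; a 3-note unit gives 3 cells:
C5 B4 A4 | D5 C5 B4 | E5 D5 C5
Each cell is the previous one up a 2nd — so the unit is 3 notes.

3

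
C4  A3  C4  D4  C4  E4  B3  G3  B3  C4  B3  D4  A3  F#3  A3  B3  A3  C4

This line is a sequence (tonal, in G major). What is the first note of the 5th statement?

F#3

The 6-note cells begin on C4, B3, A3 — each down a 2nd from the last.
Extending the heads down a 2nd: G3 → F#3.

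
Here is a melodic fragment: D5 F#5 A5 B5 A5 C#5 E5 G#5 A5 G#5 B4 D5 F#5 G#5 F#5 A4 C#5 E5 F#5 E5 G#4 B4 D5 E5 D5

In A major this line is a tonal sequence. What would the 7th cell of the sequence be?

Taking 5-note groups, the heads are D5, C#5, B4, A4, G#4: the pattern moves down a 2nd.
Carrying on: F#4 → E4.
Statement 7 starts on E4 and keeps the same diatonic contour: E4 G#4 B4 C#5 B4.

E4 G#4 B4 C#5 B4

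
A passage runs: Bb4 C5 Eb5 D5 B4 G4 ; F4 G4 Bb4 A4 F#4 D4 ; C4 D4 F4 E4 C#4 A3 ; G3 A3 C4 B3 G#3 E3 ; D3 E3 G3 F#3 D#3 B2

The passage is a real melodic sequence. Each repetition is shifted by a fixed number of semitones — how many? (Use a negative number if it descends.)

-5

Unit = 6 notes; the statements start on Bb4, F4, C4, G3, D3, moving down a 4th each time.
Bb4→F4 is 65 − 70 = -5 semitones.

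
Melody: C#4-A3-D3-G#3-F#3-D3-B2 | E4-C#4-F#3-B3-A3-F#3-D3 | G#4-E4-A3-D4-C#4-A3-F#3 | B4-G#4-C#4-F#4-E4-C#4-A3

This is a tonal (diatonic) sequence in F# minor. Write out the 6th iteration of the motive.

With a 7-note motive the entries are C#4, E4, G#4, B4, each up a 3rd from the previous.
Carrying on: D5 → F#5.
Statement 6 starts on F#5 and keeps the same diatonic contour: F#5 D5 G#4 C#5 B4 G#4 E4.

F#5 D5 G#4 C#5 B4 G#4 E4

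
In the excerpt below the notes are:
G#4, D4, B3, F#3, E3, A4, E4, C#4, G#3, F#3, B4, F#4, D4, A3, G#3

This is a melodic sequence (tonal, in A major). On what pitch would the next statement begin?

C#5

With a 5-note motive the entries are G#4, A4, B4, each up a 2nd from the previous.
The next head, up a 2nd from B4, is C#5.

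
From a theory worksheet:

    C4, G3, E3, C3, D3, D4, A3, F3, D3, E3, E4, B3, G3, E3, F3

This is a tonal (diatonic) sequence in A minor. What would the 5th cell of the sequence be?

G4 D4 B3 G3 A3

The 5-note cells begin on C4, D4, E4 — each up a 2nd from the last.
Continuing the starts: F4 → G4.
So cell 5 is G4 D4 B3 G3 A3.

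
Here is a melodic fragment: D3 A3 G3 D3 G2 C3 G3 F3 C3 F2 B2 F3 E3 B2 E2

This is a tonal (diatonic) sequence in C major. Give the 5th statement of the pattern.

Unit = 5 notes; the statements start on D3, C3, B2, moving down a 2nd each time.
Continuing the starts: A2 → G2.
Statement 5 starts on G2 and keeps the same diatonic contour: G2 D3 C3 G2 C2.

G2 D3 C3 G2 C2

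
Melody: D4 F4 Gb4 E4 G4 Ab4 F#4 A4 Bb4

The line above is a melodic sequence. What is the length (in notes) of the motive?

3

9 notes total. Splitting into 3 groups of 3:
D4 F4 Gb4 | E4 G4 Ab4 | F#4 A4 Bb4
That's a consistent up a 2nd shift per cell, and no other grouping gives one.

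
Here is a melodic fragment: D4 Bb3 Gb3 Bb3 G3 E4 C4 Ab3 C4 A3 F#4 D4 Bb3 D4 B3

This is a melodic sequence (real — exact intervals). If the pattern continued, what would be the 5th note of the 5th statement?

With 5-note cells, note 5 of each statement runs G3, A3, B3.
Extending up a 2nd: C#4 → D#4.

D#4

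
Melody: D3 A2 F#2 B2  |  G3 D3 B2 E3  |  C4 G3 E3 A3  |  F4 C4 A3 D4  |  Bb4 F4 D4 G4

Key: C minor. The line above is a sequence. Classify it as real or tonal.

Each cell has the same semitone pattern (-5, -3, 5) — intervals are preserved exactly.
And A2 lies outside C minor, so the sequence is real rather than tonal.

real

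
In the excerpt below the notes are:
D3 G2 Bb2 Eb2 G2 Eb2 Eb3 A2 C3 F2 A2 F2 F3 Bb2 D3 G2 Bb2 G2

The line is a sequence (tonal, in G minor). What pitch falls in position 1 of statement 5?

A3

Grouping in 6s, the 1st note of each cell is D3, Eb3, F3.
Carrying that up a 2nd forward: G3 → A3.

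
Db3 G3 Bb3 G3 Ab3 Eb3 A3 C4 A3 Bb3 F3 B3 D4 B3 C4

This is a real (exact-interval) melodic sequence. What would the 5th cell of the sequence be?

A3 D#4 F#4 D#4 E4

With a 5-note motive the entries are Db3, Eb3, F3, each up a 2nd from the previous.
Carrying on: G3 → A3.
From A3 the exact shape gives A3 D#4 F#4 D#4 E4.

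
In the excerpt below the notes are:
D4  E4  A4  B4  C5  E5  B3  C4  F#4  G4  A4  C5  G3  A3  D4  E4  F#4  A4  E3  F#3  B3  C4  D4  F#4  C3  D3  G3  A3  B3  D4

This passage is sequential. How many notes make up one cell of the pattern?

30 notes total. Splitting into 5 groups of 6:
D4 E4 A4 B4 C5 E5 | B3 C4 F#4 G4 A4 C5 | G3 A3 D4 E4 F#4 A4 | E3 F#3 B3 C4 D4 F#4 | C3 D3 G3 A3 B3 D4
Every group is a transposition down a 3rd of the one before; no shorter unit works.

6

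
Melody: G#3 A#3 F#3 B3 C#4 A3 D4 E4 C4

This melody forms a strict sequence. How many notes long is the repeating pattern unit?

3

Try groups of 3 (3 cells in 9 notes):
G#3 A#3 F#3 | B3 C#4 A3 | D4 E4 C4
Each cell is the previous one up a 3rd — so the unit is 3 notes.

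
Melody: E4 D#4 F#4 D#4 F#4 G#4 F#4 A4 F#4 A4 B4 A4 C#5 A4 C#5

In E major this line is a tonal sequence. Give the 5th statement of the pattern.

Taking 5-note groups, the heads are E4, G#4, B4: the pattern moves up a 3rd.
Continuing the starts: D#5 → F#5.
From F#5 the diatonic shape gives F#5 E5 G#5 E5 G#5.

F#5 E5 G#5 E5 G#5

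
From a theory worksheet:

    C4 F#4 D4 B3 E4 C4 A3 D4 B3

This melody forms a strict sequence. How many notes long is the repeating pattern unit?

9 notes total. Splitting into 3 groups of 3:
C4 F#4 D4 | B3 E4 C4 | A3 D4 B3
Every group is a transposition down a 2nd of the one before; no shorter unit works.

3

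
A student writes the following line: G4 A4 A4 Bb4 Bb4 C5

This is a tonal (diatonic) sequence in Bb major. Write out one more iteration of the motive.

C5 D5

Unit = 2 notes; the statements start on G4, A4, Bb4, moving up a 2nd each time.
So cell 4 is C5 D5.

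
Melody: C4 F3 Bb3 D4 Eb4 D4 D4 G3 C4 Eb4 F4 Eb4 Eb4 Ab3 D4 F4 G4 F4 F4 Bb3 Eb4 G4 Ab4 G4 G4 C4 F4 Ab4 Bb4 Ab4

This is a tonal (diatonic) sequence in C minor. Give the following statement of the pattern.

Taking 6-note groups, the heads are C4, D4, Eb4, F4, G4: the pattern moves up a 2nd.
Statement 6 starts on Ab4 and keeps the same diatonic contour: Ab4 D4 G4 Bb4 C5 Bb4.

Ab4 D4 G4 Bb4 C5 Bb4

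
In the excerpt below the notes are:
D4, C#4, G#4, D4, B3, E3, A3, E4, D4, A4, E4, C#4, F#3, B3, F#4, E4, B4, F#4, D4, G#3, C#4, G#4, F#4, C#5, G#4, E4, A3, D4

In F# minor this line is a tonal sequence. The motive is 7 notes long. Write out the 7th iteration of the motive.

Unit = 7 notes; the statements start on D4, E4, F#4, G#4, moving up a 2nd each time.
Extending up a 2nd: A4 → B4 → C#5.
Statement 7 starts on C#5 and keeps the same diatonic contour: C#5 B4 F#5 C#5 A4 D4 G#4.

C#5 B4 F#5 C#5 A4 D4 G#4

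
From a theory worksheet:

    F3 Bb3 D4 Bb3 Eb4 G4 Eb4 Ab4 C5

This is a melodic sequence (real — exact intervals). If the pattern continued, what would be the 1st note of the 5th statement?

With 3-note cells, note 1 of each statement runs F3, Bb3, Eb4.
Carrying that up a 4th forward: Ab4 → Db5.

Db5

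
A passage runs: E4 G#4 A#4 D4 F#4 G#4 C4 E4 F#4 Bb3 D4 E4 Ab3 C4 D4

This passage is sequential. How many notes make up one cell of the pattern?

There are 15 notes; a 3-note unit gives 5 cells:
E4 G#4 A#4 | D4 F#4 G#4 | C4 E4 F#4 | Bb3 D4 E4 | Ab3 C4 D4
Each cell is the previous one down a 2nd — so the unit is 3 notes.

3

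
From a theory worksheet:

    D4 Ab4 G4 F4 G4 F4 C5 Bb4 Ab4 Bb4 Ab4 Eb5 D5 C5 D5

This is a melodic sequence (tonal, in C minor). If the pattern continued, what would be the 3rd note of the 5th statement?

Ab5

With 5-note cells, note 3 of each statement runs G4, Bb4, D5.
Each moves up a 3rd. Continuing: F5 → Ab5.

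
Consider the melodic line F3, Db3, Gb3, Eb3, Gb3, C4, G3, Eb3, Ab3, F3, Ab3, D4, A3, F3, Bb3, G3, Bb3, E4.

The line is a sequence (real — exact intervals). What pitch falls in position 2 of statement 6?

B3

The unit is 6 notes. Position-2 pitches of the 3 shown cells: Db3, Eb3, F3.
Carrying that up a 2nd forward: G3 → A3 → B3.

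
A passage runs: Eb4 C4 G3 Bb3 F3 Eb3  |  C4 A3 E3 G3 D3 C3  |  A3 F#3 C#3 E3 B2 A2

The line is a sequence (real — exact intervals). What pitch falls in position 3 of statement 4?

A#2

The unit is 6 notes. Position-3 pitches of the 3 shown cells: G3, E3, C#3.
One more down a 3rd gives A#2.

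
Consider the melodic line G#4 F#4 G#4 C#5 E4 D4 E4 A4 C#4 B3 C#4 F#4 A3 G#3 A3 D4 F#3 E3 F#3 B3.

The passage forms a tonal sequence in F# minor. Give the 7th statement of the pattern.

Taking 4-note groups, the heads are G#4, E4, C#4, A3, F#3: the pattern moves down a 3rd.
Continuing the starts: D3 → B2.
Statement 7 starts on B2 and keeps the same diatonic contour: B2 A2 B2 E3.

B2 A2 B2 E3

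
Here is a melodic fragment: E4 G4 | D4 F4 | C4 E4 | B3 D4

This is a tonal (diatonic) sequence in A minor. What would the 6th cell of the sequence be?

G3 B3

With a 2-note motive the entries are E4, D4, C4, B3, each down a 2nd from the previous.
Continuing the starts: A3 → G3.
Statement 6 starts on G3 and keeps the same diatonic contour: G3 B3.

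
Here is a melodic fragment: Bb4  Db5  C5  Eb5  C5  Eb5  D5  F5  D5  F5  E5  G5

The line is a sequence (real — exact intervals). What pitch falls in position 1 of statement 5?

F#5

With 4-note cells, note 1 of each statement runs Bb4, C5, D5.
Extending up a 2nd: E5 → F#5.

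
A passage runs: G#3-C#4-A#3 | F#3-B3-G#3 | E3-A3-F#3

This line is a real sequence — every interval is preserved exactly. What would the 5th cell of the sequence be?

C3 F3 D3

Unit = 3 notes; the statements start on G#3, F#3, E3, moving down a 2nd each time.
Extending down a 2nd: D3 → C3.
Statement 5 starts on C3 and keeps the same exact contour: C3 F3 D3.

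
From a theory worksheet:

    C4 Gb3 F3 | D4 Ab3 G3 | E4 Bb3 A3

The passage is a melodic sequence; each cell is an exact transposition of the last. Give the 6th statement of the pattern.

The 3-note cells begin on C4, D4, E4 — each up a 2nd from the last.
Continuing the starts: F#4 → G#4 → A#4.
From A#4 the exact shape gives A#4 E4 D#4.

A#4 E4 D#4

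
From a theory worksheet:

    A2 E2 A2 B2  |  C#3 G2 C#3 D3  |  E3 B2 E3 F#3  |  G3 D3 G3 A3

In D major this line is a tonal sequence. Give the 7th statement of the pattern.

F#4 C#4 F#4 G4

Taking 4-note groups, the heads are A2, C#3, E3, G3: the pattern moves up a 3rd.
Continuing the starts: B3 → D4 → F#4.
So cell 7 is F#4 C#4 F#4 G4.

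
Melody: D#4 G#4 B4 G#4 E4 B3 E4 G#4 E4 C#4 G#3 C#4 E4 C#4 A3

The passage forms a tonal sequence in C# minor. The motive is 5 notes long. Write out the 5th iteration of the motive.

C#3 F#3 A3 F#3 D#3

Taking 5-note groups, the heads are D#4, B3, G#3: the pattern moves down a 3rd.
Carrying on: E3 → C#3.
Statement 5 starts on C#3 and keeps the same diatonic contour: C#3 F#3 A3 F#3 D#3.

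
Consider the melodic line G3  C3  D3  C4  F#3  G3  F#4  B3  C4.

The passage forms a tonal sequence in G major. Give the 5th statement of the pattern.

E5 A4 B4

With a 3-note motive the entries are G3, C4, F#4, each up a 4th from the previous.
Continuing the starts: B4 → E5.
Statement 5 starts on E5 and keeps the same diatonic contour: E5 A4 B4.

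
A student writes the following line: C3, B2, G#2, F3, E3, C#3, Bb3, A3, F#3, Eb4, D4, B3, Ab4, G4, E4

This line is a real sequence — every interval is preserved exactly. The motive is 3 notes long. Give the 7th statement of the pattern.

Gb5 F5 D5

The 3-note cells begin on C3, F3, Bb3, Eb4, Ab4 — each up a 4th from the last.
Continuing the starts: Db5 → Gb5.
Statement 7 starts on Gb5 and keeps the same exact contour: Gb5 F5 D5.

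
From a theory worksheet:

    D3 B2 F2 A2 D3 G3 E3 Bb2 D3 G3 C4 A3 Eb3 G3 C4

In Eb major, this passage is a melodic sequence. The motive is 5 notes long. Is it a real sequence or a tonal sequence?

real

Each cell has the same semitone pattern (-3, -6, 4, 5) — intervals are preserved exactly.
And B2 lies outside Eb major, so the sequence is real rather than tonal.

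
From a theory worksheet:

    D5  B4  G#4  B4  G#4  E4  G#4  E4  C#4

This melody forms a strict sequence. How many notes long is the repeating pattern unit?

There are 9 notes; a 3-note unit gives 3 cells:
D5 B4 G#4 | B4 G#4 E4 | G#4 E4 C#4
That's a consistent down a 3rd shift per cell, and no other grouping gives one.

3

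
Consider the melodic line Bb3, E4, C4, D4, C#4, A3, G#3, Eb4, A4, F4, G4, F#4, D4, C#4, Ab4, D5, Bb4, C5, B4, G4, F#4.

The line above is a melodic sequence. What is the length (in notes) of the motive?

Try groups of 7 (3 cells in 21 notes):
Bb3 E4 C4 D4 C#4 A3 G#3 | Eb4 A4 F4 G4 F#4 D4 C#4 | Ab4 D5 Bb4 C5 B4 G4 F#4
Each cell is the previous one up a 4th — so the unit is 7 notes.

7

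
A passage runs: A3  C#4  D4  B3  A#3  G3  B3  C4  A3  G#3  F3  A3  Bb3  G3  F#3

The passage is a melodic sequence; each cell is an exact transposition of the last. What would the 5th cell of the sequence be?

Db3 F3 Gb3 Eb3 D3

Unit = 5 notes; the statements start on A3, G3, F3, moving down a 2nd each time.
Continuing the starts: Eb3 → Db3.
From Db3 the exact shape gives Db3 F3 Gb3 Eb3 D3.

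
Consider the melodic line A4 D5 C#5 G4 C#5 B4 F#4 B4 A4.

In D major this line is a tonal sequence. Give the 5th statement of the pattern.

With a 3-note motive the entries are A4, G4, F#4, each down a 2nd from the previous.
Extending down a 2nd: E4 → D4.
Statement 5 starts on D4 and keeps the same diatonic contour: D4 G4 F#4.

D4 G4 F#4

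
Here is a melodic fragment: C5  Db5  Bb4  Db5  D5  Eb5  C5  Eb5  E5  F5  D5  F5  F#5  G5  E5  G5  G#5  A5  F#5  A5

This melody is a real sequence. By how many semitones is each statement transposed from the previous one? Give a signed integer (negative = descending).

2

Unit = 4 notes; the statements start on C5, D5, E5, F#5, G#5, moving up a 2nd each time.
C5 to D5 spans +2 semitones.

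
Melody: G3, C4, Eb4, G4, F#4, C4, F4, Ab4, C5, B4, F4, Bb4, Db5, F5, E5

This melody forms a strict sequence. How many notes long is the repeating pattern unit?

5

Try groups of 5 (3 cells in 15 notes):
G3 C4 Eb4 G4 F#4 | C4 F4 Ab4 C5 B4 | F4 Bb4 Db5 F5 E5
That's a consistent up a 4th shift per cell, and no other grouping gives one.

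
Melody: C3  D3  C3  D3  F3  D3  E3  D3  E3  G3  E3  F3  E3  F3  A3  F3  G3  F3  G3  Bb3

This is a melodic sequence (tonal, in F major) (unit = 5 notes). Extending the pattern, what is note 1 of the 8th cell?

C4

The unit is 5 notes. Position-1 pitches of the 4 shown cells: C3, D3, E3, F3.
Each moves up a 2nd. Continuing: G3 → A3 → Bb3 → C4.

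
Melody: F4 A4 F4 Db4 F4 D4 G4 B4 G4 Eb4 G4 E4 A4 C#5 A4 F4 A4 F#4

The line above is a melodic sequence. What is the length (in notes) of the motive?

6

Try groups of 6 (3 cells in 18 notes):
F4 A4 F4 Db4 F4 D4 | G4 B4 G4 Eb4 G4 E4 | A4 C#5 A4 F4 A4 F#4
Each cell is the previous one up a 2nd — so the unit is 6 notes.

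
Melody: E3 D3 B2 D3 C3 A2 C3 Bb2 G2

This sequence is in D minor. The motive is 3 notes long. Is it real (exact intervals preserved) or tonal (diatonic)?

Each cell has the same semitone pattern (-2, -3) — intervals are preserved exactly.
And B2 lies outside D minor, so the sequence is real rather than tonal.

real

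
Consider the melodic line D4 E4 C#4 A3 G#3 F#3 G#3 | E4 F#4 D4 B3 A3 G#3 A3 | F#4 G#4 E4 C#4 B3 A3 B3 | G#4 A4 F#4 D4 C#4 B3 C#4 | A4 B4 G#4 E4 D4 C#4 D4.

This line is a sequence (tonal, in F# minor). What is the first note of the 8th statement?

D5

The 7-note cells begin on D4, E4, F#4, G#4, A4 — each up a 2nd from the last.
Extending the heads up a 2nd: B4 → C#5 → D5.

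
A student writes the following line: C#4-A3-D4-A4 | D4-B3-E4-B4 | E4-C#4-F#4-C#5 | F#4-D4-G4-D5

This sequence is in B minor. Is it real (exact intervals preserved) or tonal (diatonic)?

Every note is diatonic to B minor.
Cell 1 has -4 semitones from note 1 to 2, but cell 2 has -3 — the interval quality changes while the contour stays the same, which is the hallmark of a tonal sequence.

tonal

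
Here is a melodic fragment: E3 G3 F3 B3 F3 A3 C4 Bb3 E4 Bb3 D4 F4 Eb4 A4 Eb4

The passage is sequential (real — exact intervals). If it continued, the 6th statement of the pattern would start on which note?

Taking 5-note groups, the heads are E3, A3, D4: the pattern moves up a 4th.
Continuing: G4 → C5 → F5. Statement 6 starts on F5.

F5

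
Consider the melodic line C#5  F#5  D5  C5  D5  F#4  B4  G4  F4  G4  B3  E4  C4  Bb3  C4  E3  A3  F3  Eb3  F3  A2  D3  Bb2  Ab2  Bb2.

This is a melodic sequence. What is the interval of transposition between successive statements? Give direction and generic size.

down a 5th

With a 5-note motive the entries are C#5, F#4, B3, E3, A2, each down a 5th from the previous.
From C#5 to F#4: down a 5th.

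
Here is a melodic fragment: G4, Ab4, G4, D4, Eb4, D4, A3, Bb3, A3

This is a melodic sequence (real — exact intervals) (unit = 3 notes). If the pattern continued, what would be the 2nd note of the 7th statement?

D2

With 3-note cells, note 2 of each statement runs Ab4, Eb4, Bb3.
Each moves down a 4th. Continuing: F3 → C3 → G2 → D2.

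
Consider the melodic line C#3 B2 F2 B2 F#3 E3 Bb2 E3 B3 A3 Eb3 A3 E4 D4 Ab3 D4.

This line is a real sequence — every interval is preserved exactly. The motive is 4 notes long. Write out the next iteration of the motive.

A4 G4 Db4 G4

Taking 4-note groups, the heads are C#3, F#3, B3, E4: the pattern moves up a 4th.
So cell 5 is A4 G4 Db4 G4.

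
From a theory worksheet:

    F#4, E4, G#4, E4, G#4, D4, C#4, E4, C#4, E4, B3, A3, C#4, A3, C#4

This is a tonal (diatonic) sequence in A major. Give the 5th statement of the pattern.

With a 5-note motive the entries are F#4, D4, B3, each down a 3rd from the previous.
Continuing the starts: G#3 → E3.
Statement 5 starts on E3 and keeps the same diatonic contour: E3 D3 F#3 D3 F#3.

E3 D3 F#3 D3 F#3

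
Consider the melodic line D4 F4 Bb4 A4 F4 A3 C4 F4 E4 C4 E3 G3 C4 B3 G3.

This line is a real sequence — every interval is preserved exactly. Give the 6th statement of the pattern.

C#2 E2 A2 G#2 E2

With a 5-note motive the entries are D4, A3, E3, each down a 4th from the previous.
Carrying on: B2 → F#2 → C#2.
Statement 6 starts on C#2 and keeps the same exact contour: C#2 E2 A2 G#2 E2.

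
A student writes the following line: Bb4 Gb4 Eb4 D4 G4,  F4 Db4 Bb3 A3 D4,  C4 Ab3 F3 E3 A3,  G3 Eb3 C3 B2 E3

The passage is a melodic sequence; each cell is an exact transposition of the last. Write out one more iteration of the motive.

D3 Bb2 G2 F#2 B2

Unit = 5 notes; the statements start on Bb4, F4, C4, G3, moving down a 4th each time.
So cell 5 is D3 Bb2 G2 F#2 B2.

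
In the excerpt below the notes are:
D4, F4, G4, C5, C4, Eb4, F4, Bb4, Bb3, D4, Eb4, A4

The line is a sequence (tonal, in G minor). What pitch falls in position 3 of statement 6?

Bb3

With 4-note cells, note 3 of each statement runs G4, F4, Eb4.
Carrying that down a 2nd forward: D4 → C4 → Bb3.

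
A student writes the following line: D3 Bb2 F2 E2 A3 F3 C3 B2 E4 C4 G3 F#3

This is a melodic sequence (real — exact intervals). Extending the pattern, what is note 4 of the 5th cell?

The unit is 4 notes. Position-4 pitches of the 3 shown cells: E2, B2, F#3.
Extending up a 5th: C#4 → G#4.

G#4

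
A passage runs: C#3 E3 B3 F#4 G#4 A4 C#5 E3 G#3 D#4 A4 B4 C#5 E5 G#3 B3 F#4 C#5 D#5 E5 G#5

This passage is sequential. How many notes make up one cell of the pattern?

7

21 notes total. Splitting into 3 groups of 7:
C#3 E3 B3 F#4 G#4 A4 C#5 | E3 G#3 D#4 A4 B4 C#5 E5 | G#3 B3 F#4 C#5 D#5 E5 G#5
That's a consistent up a 3rd shift per cell, and no other grouping gives one.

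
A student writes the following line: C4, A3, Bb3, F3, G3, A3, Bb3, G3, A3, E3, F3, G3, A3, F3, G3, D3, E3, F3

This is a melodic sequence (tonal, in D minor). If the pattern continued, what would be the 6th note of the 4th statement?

E3

With 6-note cells, note 6 of each statement runs A3, G3, F3.
From F3, down a 2nd gives E3.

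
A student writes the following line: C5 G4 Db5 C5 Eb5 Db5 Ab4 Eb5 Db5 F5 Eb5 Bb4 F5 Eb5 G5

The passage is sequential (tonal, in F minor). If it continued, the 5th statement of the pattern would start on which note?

Taking 5-note groups, the heads are C5, Db5, Eb5: the pattern moves up a 2nd.
Continuing: F5 → G5. Statement 5 starts on G5.

G5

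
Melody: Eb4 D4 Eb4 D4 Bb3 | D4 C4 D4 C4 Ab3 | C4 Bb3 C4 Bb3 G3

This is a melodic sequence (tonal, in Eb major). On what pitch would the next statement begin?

Taking 5-note groups, the heads are Eb4, D4, C4: the pattern moves down a 2nd.
The next head, down a 2nd from C4, is Bb3.

Bb3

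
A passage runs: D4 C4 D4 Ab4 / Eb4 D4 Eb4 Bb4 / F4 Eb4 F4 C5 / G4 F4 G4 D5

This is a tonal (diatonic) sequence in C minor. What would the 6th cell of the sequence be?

Bb4 Ab4 Bb4 F5

Taking 4-note groups, the heads are D4, Eb4, F4, G4: the pattern moves up a 2nd.
Carrying on: Ab4 → Bb4.
So cell 6 is Bb4 Ab4 Bb4 F5.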